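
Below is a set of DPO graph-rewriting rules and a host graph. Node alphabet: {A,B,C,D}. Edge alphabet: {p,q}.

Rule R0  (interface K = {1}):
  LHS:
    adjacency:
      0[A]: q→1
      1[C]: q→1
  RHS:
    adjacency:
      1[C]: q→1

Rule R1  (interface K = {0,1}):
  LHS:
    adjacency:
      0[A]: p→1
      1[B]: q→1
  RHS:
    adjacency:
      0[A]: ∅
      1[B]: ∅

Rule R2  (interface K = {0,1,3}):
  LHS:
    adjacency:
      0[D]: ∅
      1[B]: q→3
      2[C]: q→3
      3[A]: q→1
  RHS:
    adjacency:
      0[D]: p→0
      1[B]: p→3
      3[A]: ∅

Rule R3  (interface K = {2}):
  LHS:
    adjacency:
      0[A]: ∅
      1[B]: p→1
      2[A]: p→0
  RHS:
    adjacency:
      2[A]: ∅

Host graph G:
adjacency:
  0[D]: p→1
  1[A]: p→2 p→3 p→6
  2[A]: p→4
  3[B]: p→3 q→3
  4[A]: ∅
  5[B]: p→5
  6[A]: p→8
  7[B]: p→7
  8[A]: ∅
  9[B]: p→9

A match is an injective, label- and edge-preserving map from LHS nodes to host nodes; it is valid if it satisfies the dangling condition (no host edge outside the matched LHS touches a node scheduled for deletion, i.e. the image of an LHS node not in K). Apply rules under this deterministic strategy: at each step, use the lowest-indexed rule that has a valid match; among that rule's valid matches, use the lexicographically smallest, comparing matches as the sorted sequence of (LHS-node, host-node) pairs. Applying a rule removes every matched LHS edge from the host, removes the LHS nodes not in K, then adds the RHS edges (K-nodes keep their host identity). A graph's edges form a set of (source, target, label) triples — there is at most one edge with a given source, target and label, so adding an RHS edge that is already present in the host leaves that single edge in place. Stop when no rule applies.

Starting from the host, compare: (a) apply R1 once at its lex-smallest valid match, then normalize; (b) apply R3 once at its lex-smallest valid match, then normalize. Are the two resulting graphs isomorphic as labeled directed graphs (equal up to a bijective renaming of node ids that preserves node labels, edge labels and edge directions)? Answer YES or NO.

Answer: YES

Steps:
branch R1-first: apply at {0↦1, 1↦3} → |E|=9, then 4 more step(s) → NF |V|=2 |E|=1 V={0:D, 1:A} E=0-p->1
branch R3-first: apply at {0↦4, 1↦5, 2↦2} → |E|=9, then 4 more step(s) → NF |V|=2 |E|=1 V={0:D, 1:A} E=0-p->1
graphs isomorphic (equal up to label-preserving node renaming)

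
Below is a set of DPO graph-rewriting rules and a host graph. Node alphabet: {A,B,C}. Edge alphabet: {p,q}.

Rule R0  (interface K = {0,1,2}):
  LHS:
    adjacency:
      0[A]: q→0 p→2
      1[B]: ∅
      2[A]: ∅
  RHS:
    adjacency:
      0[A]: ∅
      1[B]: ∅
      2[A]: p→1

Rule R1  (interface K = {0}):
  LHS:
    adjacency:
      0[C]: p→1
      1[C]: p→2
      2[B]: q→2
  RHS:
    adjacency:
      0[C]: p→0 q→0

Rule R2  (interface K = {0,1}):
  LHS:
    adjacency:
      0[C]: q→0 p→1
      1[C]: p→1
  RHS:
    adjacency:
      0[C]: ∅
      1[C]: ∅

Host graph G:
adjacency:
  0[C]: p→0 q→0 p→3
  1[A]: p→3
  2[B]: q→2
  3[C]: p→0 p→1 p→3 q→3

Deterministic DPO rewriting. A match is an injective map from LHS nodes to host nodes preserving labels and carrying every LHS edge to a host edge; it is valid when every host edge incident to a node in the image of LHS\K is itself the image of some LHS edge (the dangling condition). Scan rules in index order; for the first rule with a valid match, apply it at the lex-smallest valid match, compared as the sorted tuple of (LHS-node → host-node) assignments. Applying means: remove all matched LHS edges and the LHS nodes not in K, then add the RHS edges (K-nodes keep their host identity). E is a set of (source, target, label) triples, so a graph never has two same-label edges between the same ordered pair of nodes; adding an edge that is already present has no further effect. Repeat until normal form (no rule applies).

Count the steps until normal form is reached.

Answer: 2

Rewrite trace:
[0] host  ⇒  4 nodes, 9 edges  {0-p->0 0-q->0 0-p->3 1-p->3 2-q->2 3-p->0 3-p->1 3-p->3 3-q->3}
[1] R2 @ {0↦0, 1↦3}  ⇒  4 nodes, 6 edges  {0-p->0 1-p->3 2-q->2 3-p->0 3-p->1 3-q->3}
[2] R2 @ {0↦3, 1↦0}  ⇒  4 nodes, 3 edges  {1-p->3 2-q->2 3-p->1}
halt: no rule applies after step 2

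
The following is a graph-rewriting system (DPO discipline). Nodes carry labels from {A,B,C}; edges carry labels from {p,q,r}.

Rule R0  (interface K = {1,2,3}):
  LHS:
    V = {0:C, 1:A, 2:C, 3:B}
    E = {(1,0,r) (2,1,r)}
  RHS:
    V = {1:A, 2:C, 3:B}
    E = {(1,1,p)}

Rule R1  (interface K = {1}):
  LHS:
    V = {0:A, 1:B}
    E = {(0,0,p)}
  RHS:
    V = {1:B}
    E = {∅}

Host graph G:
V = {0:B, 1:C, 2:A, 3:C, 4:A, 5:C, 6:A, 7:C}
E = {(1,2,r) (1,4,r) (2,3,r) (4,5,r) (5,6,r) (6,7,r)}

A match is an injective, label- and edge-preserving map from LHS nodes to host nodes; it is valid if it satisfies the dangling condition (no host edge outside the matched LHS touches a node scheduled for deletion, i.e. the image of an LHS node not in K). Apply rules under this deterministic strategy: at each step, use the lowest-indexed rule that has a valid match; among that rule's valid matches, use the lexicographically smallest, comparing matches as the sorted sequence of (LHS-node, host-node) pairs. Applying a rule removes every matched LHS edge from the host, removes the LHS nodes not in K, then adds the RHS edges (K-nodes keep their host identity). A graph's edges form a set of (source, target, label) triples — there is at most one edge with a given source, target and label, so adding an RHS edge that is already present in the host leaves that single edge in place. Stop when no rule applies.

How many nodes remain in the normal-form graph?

initial: |V|=8 |E|=6  E = 1-r->2 1-r->4 2-r->3 4-r->5 5-r->6 6-r->7
step 1: apply R0 at {0↦3, 1↦2, 2↦1, 3↦0}  → |V|=7 |E|=5  E = 1-r->4 2-p->2 4-r->5 5-r->6 6-r->7
step 2: apply R0 at {0↦7, 1↦6, 2↦5, 3↦0}  → |V|=6 |E|=4  E = 1-r->4 2-p->2 4-r->5 6-p->6
step 3: apply R0 at {0↦5, 1↦4, 2↦1, 3↦0}  → |V|=5 |E|=3  E = 2-p->2 4-p->4 6-p->6
step 4: apply R1 at {0↦2, 1↦0}  → |V|=4 |E|=2  E = 4-p->4 6-p->6
step 5: apply R1 at {0↦4, 1↦0}  → |V|=3 |E|=1  E = 6-p->6
step 6: apply R1 at {0↦6, 1↦0}  → |V|=2 |E|=0  E = ∅
final graph: no rule applies after step 6
NF nodes: {0:B, 1:C}

Answer: 2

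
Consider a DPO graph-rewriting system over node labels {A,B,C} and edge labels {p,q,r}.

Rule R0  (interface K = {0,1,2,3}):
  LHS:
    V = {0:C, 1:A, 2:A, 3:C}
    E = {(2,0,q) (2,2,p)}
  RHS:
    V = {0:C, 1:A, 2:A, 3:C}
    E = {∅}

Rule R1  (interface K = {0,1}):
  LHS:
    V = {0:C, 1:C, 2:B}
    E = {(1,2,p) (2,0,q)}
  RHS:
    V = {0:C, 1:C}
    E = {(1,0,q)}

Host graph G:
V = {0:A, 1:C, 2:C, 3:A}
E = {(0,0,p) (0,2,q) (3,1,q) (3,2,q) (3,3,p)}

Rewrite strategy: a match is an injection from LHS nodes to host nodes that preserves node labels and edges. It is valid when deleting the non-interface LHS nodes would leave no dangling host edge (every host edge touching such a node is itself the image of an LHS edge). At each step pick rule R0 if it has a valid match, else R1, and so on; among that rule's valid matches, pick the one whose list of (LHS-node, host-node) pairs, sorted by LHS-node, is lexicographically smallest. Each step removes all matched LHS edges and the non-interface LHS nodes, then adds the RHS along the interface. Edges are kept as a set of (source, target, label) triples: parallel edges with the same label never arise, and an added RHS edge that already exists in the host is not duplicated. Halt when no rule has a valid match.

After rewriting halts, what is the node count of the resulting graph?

[0] host  ⇒  4 nodes, 5 edges  {0-p->0 0-q->2 3-q->1 3-q->2 3-p->3}
[1] R0 @ {0↦1, 1↦0, 2↦3, 3↦2}  ⇒  4 nodes, 3 edges  {0-p->0 0-q->2 3-q->2}
[2] R0 @ {0↦2, 1↦3, 2↦0, 3↦1}  ⇒  4 nodes, 1 edges  {3-q->2}
normal form: no rule applies after step 2
NF nodes: {0:A, 1:C, 2:C, 3:A}

Answer: 4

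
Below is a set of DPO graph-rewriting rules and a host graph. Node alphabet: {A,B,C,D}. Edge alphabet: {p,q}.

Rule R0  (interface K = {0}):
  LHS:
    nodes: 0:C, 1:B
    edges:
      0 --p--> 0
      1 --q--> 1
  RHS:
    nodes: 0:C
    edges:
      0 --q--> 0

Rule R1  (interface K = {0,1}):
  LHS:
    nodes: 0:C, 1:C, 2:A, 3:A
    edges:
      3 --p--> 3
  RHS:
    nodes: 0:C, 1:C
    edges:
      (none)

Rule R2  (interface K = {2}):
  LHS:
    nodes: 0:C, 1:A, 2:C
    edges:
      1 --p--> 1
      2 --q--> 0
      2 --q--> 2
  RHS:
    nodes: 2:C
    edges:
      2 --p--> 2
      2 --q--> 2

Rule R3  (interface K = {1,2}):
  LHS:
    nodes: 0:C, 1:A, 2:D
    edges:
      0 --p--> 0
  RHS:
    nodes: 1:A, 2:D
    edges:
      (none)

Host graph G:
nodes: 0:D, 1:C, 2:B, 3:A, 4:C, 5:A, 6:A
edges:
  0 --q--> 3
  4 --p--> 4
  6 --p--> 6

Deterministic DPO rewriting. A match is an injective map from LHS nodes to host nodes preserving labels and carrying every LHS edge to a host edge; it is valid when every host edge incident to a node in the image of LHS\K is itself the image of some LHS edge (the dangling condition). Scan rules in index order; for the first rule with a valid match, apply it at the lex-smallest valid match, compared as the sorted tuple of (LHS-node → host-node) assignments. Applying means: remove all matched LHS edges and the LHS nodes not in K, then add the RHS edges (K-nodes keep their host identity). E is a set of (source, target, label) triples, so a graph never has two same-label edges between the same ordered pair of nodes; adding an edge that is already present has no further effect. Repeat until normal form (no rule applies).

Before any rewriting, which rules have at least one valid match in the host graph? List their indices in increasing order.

Answer: [R1,R3]

Steps:
R0: no valid match — LHS pattern not found
R1: 2 valid matches — {0↦1, 1↦4, 2↦5, 3↦6}, {0↦4, 1↦1, 2↦5, 3↦6}
R2: no valid match — LHS pattern not found
R3: 3 valid matches — {0↦4, 1↦3, 2↦0}, {0↦4, 1↦5, 2↦0}, {0↦4, 1↦6, 2↦0}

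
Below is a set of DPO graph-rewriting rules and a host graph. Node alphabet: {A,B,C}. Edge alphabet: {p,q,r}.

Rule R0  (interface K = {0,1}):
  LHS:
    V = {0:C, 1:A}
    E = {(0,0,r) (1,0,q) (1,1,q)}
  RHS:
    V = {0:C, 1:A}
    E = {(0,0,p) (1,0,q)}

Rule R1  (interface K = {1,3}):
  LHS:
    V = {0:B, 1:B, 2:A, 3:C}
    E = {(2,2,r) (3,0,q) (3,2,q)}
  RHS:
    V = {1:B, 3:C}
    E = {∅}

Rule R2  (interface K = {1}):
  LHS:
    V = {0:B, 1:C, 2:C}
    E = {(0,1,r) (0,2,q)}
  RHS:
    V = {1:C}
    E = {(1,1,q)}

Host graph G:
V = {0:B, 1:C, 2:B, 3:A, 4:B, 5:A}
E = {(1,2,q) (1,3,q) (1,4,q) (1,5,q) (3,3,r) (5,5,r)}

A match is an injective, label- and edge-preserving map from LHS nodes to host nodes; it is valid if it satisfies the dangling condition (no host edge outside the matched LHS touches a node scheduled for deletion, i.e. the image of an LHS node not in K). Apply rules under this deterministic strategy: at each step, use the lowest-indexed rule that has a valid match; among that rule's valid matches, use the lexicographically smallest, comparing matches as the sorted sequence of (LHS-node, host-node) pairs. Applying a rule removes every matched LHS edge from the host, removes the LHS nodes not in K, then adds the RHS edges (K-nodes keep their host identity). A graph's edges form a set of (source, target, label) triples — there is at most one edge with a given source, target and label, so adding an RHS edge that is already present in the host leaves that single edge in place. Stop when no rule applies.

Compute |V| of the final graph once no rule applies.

initial: |V|=6 |E|=6  E = 1-q->2 1-q->3 1-q->4 1-q->5 3-r->3 5-r->5
step 1: apply R1 at {0↦2, 1↦0, 2↦3, 3↦1}  → |V|=4 |E|=3  E = 1-q->4 1-q->5 5-r->5
step 2: apply R1 at {0↦4, 1↦0, 2↦5, 3↦1}  → |V|=2 |E|=0  E = ∅
final graph: no rule applies after step 2
NF nodes: {0:B, 1:C}

Answer: 2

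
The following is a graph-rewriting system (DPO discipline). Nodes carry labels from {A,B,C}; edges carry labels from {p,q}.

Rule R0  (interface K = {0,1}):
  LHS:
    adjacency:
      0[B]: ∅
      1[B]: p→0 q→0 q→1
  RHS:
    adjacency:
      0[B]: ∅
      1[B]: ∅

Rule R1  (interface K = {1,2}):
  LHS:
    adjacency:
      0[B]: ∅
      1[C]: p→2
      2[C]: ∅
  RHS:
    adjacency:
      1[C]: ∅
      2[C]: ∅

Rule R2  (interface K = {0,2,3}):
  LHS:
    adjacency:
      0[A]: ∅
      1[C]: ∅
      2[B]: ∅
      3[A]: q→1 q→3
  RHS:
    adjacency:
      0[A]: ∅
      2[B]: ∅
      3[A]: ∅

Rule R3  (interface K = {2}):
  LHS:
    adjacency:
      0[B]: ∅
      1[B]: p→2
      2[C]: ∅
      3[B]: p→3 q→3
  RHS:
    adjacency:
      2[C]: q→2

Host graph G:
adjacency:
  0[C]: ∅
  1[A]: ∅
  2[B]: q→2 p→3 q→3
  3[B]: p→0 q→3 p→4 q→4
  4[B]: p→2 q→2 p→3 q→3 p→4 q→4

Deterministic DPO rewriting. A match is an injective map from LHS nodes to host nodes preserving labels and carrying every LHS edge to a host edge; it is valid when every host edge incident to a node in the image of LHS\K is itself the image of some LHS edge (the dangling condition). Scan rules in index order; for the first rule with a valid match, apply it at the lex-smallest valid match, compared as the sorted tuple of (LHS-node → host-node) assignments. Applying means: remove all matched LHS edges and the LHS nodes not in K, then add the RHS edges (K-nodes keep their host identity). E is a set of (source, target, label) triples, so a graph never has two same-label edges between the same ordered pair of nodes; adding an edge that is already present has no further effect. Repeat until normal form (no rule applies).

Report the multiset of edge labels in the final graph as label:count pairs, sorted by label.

initial: |V|=5 |E|=13  E = 2-q->2 2-p->3 2-q->3 3-p->0 3-q->3 3-p->4 3-q->4 4-p->2 4-q->2 4-p->3 4-q->3 4-p->4 4-q->4
step 1: apply R0 at {0↦2, 1↦4}  → |V|=5 |E|=10  E = 2-q->2 2-p->3 2-q->3 3-p->0 3-q->3 3-p->4 3-q->4 4-p->3 4-q->3 4-p->4
step 2: apply R0 at {0↦3, 1↦2}  → |V|=5 |E|=7  E = 3-p->0 3-q->3 3-p->4 3-q->4 4-p->3 4-q->3 4-p->4
step 3: apply R0 at {0↦4, 1↦3}  → |V|=5 |E|=4  E = 3-p->0 4-p->3 4-q->3 4-p->4
final graph: no rule applies after step 3
NF edges: [(3, 0, 'p'), (4, 3, 'p'), (4, 3, 'q'), (4, 4, 'p')]

Answer: p:3 q:1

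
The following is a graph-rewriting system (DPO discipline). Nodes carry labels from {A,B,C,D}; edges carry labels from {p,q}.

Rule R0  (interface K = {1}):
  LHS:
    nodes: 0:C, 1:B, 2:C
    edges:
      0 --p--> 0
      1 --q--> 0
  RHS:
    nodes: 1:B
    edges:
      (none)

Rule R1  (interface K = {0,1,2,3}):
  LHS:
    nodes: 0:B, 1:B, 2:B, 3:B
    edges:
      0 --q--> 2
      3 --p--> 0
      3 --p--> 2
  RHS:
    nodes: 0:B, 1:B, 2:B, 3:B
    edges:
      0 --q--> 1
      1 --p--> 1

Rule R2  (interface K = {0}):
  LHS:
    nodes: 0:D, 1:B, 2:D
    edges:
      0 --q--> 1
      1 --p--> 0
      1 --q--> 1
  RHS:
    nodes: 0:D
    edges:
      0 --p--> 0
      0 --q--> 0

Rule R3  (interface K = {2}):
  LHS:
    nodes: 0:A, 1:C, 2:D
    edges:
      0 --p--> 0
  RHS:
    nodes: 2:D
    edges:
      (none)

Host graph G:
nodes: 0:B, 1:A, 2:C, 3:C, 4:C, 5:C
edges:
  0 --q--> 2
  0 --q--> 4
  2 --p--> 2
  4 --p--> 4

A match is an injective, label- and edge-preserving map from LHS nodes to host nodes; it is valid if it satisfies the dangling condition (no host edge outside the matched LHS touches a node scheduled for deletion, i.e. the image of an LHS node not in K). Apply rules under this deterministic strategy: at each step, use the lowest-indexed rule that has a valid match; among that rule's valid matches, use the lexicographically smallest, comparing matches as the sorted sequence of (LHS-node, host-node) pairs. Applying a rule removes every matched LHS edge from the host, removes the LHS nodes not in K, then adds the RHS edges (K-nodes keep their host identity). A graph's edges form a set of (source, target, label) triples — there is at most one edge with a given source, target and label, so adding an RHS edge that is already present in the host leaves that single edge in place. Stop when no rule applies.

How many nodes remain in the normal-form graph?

Answer: 2

Rewrite trace:
start.  V:6 E:4  edges: 0-q->2 0-q->4 2-p->2 4-p->4
1. fire R0 via {0↦2, 1↦0, 2↦3}  →  V:4 E:2  edges: 0-q->4 4-p->4
2. fire R0 via {0↦4, 1↦0, 2↦5}  →  V:2 E:0  edges: ∅
final graph: no rule applies after step 2
NF nodes: {0:B, 1:A}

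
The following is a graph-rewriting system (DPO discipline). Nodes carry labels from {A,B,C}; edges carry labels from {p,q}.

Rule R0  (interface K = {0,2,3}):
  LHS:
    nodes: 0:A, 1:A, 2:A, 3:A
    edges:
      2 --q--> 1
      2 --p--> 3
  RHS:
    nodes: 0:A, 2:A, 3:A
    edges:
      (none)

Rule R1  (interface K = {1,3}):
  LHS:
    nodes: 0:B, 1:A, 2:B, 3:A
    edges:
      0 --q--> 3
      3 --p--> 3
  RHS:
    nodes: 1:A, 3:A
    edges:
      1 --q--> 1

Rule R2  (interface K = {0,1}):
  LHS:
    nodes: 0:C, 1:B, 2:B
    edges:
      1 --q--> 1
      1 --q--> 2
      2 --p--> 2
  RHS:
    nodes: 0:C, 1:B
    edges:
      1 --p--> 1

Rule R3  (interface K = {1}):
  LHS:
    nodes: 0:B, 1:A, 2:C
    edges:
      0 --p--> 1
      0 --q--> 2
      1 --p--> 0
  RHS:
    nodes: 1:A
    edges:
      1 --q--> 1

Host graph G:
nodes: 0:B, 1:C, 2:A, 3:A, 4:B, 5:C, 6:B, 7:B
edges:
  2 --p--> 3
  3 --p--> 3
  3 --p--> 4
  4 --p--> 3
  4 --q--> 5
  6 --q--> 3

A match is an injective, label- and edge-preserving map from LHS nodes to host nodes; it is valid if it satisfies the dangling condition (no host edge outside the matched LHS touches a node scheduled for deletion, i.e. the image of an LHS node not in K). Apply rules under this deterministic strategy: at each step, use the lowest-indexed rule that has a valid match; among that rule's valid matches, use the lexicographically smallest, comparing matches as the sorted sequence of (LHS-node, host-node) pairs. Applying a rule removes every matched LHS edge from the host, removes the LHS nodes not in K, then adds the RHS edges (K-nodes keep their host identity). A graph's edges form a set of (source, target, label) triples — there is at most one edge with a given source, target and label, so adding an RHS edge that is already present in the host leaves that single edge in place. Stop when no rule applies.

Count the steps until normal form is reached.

[0] host  ⇒  8 nodes, 6 edges  {2-p->3 3-p->3 3-p->4 4-p->3 4-q->5 6-q->3}
[1] R1 @ {0↦6, 1↦2, 2↦0, 3↦3}  ⇒  6 nodes, 5 edges  {2-q->2 2-p->3 3-p->4 4-p->3 4-q->5}
[2] R3 @ {0↦4, 1↦3, 2↦5}  ⇒  4 nodes, 3 edges  {2-q->2 2-p->3 3-q->3}
normal form: no rule applies after step 2

Answer: 2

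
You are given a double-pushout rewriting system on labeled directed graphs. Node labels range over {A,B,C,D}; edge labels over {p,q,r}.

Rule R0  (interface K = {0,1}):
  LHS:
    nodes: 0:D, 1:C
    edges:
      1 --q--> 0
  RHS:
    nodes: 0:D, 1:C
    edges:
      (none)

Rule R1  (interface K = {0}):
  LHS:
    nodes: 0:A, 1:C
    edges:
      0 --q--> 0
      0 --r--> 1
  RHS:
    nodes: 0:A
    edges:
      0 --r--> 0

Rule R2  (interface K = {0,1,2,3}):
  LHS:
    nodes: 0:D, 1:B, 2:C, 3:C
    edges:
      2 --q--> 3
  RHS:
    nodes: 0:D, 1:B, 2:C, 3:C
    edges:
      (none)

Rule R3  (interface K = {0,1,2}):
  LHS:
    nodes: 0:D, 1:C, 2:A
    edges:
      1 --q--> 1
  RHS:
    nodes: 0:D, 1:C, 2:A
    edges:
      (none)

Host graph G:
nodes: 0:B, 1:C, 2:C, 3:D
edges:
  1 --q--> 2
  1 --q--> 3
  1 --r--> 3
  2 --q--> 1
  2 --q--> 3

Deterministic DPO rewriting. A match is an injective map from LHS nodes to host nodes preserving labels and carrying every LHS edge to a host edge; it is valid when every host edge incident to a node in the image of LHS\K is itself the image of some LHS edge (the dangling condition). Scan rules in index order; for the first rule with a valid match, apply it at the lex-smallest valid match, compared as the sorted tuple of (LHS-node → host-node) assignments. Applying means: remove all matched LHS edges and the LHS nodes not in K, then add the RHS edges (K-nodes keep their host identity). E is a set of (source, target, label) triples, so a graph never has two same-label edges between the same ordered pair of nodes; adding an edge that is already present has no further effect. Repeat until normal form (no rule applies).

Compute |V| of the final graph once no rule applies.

Answer: 4

Steps:
[0] host  ⇒  4 nodes, 5 edges  {1-q->2 1-q->3 1-r->3 2-q->1 2-q->3}
[1] R0 @ {0↦3, 1↦1}  ⇒  4 nodes, 4 edges  {1-q->2 1-r->3 2-q->1 2-q->3}
[2] R0 @ {0↦3, 1↦2}  ⇒  4 nodes, 3 edges  {1-q->2 1-r->3 2-q->1}
[3] R2 @ {0↦3, 1↦0, 2↦1, 3↦2}  ⇒  4 nodes, 2 edges  {1-r->3 2-q->1}
[4] R2 @ {0↦3, 1↦0, 2↦2, 3↦1}  ⇒  4 nodes, 1 edges  {1-r->3}
normal form: no rule applies after step 4
NF nodes: {0:B, 1:C, 2:C, 3:D}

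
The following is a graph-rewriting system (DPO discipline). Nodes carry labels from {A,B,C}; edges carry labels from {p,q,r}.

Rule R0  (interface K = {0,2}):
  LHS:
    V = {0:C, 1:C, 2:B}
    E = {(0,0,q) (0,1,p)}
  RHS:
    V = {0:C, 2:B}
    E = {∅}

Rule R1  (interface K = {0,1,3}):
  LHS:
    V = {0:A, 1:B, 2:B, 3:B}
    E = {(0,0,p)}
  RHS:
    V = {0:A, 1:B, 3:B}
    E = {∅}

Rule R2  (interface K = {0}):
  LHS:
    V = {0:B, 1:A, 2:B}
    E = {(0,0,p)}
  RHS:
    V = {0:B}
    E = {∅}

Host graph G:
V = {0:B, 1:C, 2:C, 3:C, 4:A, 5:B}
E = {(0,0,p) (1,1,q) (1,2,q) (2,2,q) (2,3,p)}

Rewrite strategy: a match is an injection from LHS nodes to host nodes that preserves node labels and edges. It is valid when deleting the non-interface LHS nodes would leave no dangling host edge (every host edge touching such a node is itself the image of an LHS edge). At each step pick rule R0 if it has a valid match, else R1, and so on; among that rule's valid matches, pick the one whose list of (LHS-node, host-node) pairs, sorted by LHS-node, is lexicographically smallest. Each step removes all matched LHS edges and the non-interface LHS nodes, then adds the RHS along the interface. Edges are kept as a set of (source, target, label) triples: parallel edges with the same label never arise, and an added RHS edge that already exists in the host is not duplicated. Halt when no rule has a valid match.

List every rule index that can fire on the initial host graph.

Answer: [R0,R2]

Derivation:
R0: 2 valid matches — {0↦2, 1↦3, 2↦0}, {0↦2, 1↦3, 2↦5}
R1: no valid match — LHS pattern not found
R2: 1 valid match — {0↦0, 1↦4, 2↦5}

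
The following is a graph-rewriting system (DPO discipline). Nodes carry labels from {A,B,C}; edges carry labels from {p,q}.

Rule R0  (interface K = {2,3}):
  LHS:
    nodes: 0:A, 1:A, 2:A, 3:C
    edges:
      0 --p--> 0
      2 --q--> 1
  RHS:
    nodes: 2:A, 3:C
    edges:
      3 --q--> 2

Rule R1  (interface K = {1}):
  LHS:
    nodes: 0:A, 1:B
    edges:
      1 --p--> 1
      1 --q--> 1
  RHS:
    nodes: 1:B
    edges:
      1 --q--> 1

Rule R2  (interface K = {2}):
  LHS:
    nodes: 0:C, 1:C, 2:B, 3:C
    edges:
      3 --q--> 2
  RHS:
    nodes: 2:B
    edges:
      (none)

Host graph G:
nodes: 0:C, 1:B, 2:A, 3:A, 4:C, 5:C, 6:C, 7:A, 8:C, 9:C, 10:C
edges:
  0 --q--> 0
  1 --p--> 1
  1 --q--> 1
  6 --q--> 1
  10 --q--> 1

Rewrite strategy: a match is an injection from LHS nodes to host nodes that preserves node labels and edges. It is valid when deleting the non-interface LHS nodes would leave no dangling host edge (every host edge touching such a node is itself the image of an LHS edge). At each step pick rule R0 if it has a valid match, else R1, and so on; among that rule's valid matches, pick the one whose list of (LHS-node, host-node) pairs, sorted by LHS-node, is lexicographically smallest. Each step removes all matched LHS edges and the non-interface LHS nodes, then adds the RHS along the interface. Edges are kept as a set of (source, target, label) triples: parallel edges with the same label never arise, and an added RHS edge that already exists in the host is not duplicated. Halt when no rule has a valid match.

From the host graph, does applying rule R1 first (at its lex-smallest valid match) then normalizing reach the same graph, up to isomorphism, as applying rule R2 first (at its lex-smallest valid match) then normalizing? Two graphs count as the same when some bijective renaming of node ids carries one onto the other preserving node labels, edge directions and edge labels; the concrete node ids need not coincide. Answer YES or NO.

Answer: YES

Steps:
branch R1-first: apply at {0↦2, 1↦1} → |E|=4, then 2 more step(s) → NF |V|=4 |E|=2 V={0:C, 1:B, 3:A, 7:A} E=0-q->0 1-q->1
branch R2-first: apply at {0↦4, 1↦5, 2↦1, 3↦6} → |E|=4, then 2 more step(s) → NF |V|=4 |E|=2 V={0:C, 1:B, 3:A, 7:A} E=0-q->0 1-q->1
graphs isomorphic (equal up to label-preserving node renaming)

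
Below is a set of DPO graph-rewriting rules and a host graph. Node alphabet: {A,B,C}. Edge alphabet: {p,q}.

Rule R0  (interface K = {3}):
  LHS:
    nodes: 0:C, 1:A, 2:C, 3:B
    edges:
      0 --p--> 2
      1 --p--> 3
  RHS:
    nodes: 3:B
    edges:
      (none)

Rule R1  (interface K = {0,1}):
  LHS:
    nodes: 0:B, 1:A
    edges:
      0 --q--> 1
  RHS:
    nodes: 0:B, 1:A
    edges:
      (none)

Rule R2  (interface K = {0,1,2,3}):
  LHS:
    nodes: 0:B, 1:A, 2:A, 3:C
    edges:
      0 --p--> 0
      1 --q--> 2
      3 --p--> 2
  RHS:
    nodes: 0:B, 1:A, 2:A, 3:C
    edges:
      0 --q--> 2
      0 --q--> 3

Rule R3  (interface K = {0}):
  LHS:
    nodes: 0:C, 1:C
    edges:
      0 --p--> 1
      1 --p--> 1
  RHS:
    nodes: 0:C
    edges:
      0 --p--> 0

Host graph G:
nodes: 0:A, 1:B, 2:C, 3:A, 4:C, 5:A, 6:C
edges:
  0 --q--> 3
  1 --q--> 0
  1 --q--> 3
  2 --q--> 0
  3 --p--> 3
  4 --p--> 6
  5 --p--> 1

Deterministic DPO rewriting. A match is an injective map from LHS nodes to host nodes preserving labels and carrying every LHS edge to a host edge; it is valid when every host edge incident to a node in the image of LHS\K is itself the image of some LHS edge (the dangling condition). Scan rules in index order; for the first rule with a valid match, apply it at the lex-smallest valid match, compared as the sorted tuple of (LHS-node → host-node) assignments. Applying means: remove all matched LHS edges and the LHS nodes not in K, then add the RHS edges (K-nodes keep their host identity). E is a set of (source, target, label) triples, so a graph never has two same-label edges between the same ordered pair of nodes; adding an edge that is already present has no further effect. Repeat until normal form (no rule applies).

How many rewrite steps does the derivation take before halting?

[0] host  ⇒  7 nodes, 7 edges  {0-q->3 1-q->0 1-q->3 2-q->0 3-p->3 4-p->6 5-p->1}
[1] R0 @ {0↦4, 1↦5, 2↦6, 3↦1}  ⇒  4 nodes, 5 edges  {0-q->3 1-q->0 1-q->3 2-q->0 3-p->3}
[2] R1 @ {0↦1, 1↦0}  ⇒  4 nodes, 4 edges  {0-q->3 1-q->3 2-q->0 3-p->3}
[3] R1 @ {0↦1, 1↦3}  ⇒  4 nodes, 3 edges  {0-q->3 2-q->0 3-p->3}
halt: no rule applies after step 3

Answer: 3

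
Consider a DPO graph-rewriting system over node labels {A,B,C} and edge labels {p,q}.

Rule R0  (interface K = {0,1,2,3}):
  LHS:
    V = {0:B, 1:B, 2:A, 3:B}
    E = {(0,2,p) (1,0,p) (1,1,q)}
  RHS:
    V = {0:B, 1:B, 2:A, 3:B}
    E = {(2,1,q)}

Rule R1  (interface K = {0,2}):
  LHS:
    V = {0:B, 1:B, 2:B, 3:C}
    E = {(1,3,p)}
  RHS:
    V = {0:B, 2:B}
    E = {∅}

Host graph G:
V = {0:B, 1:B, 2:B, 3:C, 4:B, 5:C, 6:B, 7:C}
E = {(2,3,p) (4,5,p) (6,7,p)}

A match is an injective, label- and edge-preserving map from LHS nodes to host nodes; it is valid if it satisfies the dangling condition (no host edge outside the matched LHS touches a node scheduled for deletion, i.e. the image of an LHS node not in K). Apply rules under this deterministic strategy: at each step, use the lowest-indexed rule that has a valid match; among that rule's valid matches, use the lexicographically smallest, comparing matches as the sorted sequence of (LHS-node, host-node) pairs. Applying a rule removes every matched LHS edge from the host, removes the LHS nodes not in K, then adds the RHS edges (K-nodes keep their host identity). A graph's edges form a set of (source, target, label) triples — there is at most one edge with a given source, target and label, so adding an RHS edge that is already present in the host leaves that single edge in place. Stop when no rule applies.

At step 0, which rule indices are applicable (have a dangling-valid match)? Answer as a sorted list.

Answer: [R1]

Derivation:
R0: no valid match — LHS pattern not found
R1: 36 valid matches — {0↦0, 1↦2, 2↦1, 3↦3}, {0↦0, 1↦2, 2↦4, 3↦3}, {0↦0, 1↦2, 2↦6, 3↦3} (+33 more)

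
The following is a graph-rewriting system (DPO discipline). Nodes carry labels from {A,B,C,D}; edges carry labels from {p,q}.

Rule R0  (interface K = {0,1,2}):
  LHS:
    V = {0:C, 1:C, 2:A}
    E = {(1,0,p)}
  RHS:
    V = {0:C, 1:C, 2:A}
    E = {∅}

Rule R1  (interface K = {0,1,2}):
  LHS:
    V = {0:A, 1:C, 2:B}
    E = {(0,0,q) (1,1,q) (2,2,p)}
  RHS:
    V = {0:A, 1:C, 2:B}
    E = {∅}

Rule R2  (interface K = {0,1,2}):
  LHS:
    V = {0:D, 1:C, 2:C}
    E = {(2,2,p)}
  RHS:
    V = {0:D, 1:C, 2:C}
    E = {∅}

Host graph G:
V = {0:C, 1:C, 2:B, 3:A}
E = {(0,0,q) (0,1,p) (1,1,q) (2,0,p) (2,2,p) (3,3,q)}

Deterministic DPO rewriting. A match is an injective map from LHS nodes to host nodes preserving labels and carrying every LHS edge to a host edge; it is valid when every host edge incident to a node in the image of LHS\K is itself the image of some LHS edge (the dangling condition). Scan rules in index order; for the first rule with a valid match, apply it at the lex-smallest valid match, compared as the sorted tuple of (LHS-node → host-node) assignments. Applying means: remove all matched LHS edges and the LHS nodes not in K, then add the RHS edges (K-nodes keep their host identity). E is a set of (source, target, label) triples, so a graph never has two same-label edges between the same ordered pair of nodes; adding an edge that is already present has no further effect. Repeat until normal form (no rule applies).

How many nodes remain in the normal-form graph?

Answer: 4

Derivation:
initial: |V|=4 |E|=6  E = 0-q->0 0-p->1 1-q->1 2-p->0 2-p->2 3-q->3
step 1: apply R0 at {0↦1, 1↦0, 2↦3}  → |V|=4 |E|=5  E = 0-q->0 1-q->1 2-p->0 2-p->2 3-q->3
step 2: apply R1 at {0↦3, 1↦0, 2↦2}  → |V|=4 |E|=2  E = 1-q->1 2-p->0
final graph: no rule applies after step 2
NF nodes: {0:C, 1:C, 2:B, 3:A}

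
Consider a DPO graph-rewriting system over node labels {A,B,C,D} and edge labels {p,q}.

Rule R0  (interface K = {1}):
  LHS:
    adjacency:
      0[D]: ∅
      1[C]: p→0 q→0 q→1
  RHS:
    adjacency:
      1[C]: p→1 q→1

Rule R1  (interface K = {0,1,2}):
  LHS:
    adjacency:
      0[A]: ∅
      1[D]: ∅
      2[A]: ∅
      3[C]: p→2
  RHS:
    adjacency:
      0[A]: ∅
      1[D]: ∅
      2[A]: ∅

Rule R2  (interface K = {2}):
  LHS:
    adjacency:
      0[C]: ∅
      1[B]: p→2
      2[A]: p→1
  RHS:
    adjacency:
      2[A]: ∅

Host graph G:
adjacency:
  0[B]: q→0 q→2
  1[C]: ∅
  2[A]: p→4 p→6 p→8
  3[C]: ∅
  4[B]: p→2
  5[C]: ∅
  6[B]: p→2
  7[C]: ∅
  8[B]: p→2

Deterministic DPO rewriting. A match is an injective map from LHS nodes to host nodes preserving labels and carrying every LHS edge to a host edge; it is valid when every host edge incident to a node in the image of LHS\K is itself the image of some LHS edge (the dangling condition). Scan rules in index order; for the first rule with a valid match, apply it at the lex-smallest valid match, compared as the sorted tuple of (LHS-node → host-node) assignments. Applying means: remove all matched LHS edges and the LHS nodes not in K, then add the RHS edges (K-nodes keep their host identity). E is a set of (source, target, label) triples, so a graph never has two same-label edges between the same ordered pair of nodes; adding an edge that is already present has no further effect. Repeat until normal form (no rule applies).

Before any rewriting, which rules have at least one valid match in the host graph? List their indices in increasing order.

Answer: [R2]

Rewrite trace:
R0: no valid match — LHS pattern not found
R1: no valid match — LHS pattern not found
R2: 12 valid matches — {0↦1, 1↦4, 2↦2}, {0↦1, 1↦6, 2↦2}, {0↦1, 1↦8, 2↦2} (+9 more)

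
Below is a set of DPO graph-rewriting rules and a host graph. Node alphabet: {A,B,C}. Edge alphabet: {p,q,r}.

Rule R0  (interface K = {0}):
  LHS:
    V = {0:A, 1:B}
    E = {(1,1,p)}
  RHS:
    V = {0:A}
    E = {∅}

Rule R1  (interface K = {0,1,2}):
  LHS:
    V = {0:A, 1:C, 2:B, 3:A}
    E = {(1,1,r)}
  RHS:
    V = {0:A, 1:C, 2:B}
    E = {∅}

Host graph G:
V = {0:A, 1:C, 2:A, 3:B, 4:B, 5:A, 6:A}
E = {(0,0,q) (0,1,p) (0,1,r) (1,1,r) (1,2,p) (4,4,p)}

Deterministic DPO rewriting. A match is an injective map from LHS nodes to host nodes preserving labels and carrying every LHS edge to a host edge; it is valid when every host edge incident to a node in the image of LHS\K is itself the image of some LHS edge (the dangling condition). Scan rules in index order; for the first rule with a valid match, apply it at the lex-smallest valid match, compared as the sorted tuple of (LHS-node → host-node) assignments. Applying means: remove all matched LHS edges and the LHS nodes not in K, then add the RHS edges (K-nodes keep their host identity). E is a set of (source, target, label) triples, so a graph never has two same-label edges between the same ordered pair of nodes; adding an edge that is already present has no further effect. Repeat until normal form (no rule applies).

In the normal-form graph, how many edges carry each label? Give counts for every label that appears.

start.  V:7 E:6  edges: 0-q->0 0-p->1 0-r->1 1-r->1 1-p->2 4-p->4
1. fire R0 via {0↦0, 1↦4}  →  V:6 E:5  edges: 0-q->0 0-p->1 0-r->1 1-r->1 1-p->2
2. fire R1 via {0↦0, 1↦1, 2↦3, 3↦5}  →  V:5 E:4  edges: 0-q->0 0-p->1 0-r->1 1-p->2
halt: no rule applies after step 2
NF edges: [(0, 0, 'q'), (0, 1, 'p'), (0, 1, 'r'), (1, 2, 'p')]

Answer: p:2 q:1 r:1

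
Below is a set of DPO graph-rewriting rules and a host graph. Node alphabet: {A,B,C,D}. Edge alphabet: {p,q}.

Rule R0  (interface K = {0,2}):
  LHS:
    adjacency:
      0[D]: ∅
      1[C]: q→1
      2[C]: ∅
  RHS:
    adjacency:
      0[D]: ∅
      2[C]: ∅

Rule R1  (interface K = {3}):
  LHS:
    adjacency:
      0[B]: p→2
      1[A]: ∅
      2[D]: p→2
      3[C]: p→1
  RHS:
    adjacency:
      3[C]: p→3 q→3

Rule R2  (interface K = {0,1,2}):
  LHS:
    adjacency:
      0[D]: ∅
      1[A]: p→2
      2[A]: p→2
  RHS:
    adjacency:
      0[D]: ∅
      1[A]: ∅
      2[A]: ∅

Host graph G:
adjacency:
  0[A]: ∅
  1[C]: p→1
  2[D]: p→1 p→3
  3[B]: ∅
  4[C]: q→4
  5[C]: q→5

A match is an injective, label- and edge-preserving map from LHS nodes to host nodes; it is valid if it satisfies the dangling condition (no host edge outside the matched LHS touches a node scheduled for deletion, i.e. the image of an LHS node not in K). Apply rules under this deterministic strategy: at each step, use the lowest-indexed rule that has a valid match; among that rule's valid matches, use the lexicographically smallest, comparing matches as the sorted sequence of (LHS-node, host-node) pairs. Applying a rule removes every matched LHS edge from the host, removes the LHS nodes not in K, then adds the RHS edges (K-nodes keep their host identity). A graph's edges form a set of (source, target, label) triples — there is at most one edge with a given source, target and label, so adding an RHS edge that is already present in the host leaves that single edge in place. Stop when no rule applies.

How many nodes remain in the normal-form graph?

Answer: 4

Rewrite trace:
[0] host  ⇒  6 nodes, 5 edges  {1-p->1 2-p->1 2-p->3 4-q->4 5-q->5}
[1] R0 @ {0↦2, 1↦4, 2↦1}  ⇒  5 nodes, 4 edges  {1-p->1 2-p->1 2-p->3 5-q->5}
[2] R0 @ {0↦2, 1↦5, 2↦1}  ⇒  4 nodes, 3 edges  {1-p->1 2-p->1 2-p->3}
halt: no rule applies after step 2
NF nodes: {0:A, 1:C, 2:D, 3:B}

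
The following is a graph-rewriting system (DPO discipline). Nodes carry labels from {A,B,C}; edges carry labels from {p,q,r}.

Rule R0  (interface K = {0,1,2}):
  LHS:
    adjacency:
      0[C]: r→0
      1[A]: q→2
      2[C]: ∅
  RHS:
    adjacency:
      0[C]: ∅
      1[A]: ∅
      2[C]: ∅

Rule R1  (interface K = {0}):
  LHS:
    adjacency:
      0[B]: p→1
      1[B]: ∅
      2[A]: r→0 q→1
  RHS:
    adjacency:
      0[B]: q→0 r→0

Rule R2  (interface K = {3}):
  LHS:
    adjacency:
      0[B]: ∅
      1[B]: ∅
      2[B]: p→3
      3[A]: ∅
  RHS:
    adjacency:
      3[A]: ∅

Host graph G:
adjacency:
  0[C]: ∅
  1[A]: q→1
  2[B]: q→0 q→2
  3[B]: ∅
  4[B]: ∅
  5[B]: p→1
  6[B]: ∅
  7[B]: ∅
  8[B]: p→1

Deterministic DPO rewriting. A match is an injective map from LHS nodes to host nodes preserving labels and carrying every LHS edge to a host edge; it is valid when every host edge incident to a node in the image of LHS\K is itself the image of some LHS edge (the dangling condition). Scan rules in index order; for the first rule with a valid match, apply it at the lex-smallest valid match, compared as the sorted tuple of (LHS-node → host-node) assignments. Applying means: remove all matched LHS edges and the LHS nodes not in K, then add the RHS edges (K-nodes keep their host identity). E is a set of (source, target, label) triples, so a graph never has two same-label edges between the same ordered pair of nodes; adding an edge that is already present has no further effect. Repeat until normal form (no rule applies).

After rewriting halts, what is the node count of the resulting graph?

Answer: 3

Rewrite trace:
initial: |V|=9 |E|=5  E = 1-q->1 2-q->0 2-q->2 5-p->1 8-p->1
step 1: apply R2 at {0↦3, 1↦4, 2↦5, 3↦1}  → |V|=6 |E|=4  E = 1-q->1 2-q->0 2-q->2 8-p->1
step 2: apply R2 at {0↦6, 1↦7, 2↦8, 3↦1}  → |V|=3 |E|=3  E = 1-q->1 2-q->0 2-q->2
normal form: no rule applies after step 2
NF nodes: {0:C, 1:A, 2:B}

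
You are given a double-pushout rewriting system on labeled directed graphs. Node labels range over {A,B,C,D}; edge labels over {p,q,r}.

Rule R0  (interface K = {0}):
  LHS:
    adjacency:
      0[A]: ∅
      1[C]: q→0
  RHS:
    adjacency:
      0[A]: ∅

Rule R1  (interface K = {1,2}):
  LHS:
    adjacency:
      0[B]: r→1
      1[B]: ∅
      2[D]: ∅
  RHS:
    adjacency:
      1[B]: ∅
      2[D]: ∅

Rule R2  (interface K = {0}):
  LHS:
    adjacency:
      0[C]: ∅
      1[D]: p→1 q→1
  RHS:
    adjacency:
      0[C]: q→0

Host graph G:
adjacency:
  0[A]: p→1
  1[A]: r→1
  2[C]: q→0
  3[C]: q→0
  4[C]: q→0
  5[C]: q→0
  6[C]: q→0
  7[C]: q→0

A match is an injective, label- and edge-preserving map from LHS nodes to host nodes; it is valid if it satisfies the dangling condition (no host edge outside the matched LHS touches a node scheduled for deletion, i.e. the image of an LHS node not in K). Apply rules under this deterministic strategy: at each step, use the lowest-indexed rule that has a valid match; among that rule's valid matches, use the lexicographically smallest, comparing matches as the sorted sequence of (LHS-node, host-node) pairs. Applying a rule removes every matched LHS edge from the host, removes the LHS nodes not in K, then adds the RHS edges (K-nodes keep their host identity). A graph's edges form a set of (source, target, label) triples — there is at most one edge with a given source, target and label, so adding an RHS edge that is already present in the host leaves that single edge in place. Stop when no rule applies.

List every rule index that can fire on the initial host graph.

R0: 6 valid matches — {0↦0, 1↦2}, {0↦0, 1↦3}, {0↦0, 1↦4} (+3 more)
R1: no valid match — LHS pattern not found
R2: no valid match — LHS pattern not found

Answer: [R0]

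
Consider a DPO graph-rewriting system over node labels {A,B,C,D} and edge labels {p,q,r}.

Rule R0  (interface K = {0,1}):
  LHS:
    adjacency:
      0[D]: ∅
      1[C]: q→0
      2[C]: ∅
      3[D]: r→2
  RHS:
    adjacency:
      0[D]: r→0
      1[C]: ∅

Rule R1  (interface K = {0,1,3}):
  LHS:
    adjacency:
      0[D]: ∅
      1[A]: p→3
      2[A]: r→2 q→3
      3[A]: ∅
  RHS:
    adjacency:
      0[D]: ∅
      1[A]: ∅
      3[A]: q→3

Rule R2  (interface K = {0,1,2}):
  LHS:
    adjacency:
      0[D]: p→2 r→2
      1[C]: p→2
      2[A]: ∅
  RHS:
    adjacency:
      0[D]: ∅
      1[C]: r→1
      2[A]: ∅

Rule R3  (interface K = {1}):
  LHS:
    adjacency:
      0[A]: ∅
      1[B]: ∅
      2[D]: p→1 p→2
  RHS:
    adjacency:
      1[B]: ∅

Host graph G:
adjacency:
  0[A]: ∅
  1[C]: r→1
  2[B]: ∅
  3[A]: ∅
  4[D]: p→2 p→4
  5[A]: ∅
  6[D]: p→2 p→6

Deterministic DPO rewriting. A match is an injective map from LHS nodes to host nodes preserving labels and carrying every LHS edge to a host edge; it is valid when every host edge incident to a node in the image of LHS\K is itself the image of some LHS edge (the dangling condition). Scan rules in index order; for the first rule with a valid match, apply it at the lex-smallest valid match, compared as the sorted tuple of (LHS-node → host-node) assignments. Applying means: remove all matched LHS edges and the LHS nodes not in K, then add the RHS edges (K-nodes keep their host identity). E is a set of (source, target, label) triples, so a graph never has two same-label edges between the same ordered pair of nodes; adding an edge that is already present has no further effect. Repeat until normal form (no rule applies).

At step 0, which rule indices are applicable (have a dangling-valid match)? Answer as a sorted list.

Answer: [R3]

Steps:
R0: no valid match — LHS pattern not found
R1: no valid match — LHS pattern not found
R2: no valid match — LHS pattern not found
R3: 6 valid matches — {0↦0, 1↦2, 2↦4}, {0↦0, 1↦2, 2↦6}, {0↦3, 1↦2, 2↦4} (+3 more)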